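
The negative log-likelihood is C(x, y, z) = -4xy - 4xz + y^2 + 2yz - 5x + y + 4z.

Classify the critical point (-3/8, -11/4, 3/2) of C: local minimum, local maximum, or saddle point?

The Hessian is constant: H = [[0, -4, -4], [-4, 2, 2], [-4, 2, 0]].
Leading principal minors: Δ₁ = 0, Δ₂ = -16, Δ₃ = 32.
The minors fit neither the all-positive nor the alternating-sign pattern, so H is indefinite: a saddle point.

saddle point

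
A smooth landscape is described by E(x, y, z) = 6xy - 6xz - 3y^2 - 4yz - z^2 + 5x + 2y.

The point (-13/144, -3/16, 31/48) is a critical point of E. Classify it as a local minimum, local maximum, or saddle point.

saddle point

The Hessian is constant: H = [[0, 6, -6], [6, -6, -4], [-6, -4, -2]].
Leading principal minors: Δ₁ = 0, Δ₂ = -36, Δ₃ = 576.
The minors fit neither the all-positive nor the alternating-sign pattern, so H is indefinite: a saddle point.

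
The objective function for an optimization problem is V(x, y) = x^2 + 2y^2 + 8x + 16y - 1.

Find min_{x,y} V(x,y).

V(x,y) separates as P(x) + Q(y) − 1, so its minimum is min P + min Q − 1.
P'(x) = 2x + 8 vanishes at x ∈ {-4}; Q'(y) = 4y + 16 vanishes at y ∈ {-4}.
Local minima of P (where P''>0): P(-4)=-16. Local minima of Q: Q(-4)=-32.
So the global minimum of V is P(-4) + Q(-4) − 1 = -16 − 32 − 1 = -49, attained at (-4, -4).

-49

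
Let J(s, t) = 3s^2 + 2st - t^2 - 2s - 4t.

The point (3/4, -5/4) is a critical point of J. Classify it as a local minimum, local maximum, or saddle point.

The Hessian of J is constant: H = [[6, 2], [2, -2]].
det(H) = 6·(-2) − 2² = -16.
Since det(H) < 0, H is indefinite and the critical point is a saddle point.

saddle point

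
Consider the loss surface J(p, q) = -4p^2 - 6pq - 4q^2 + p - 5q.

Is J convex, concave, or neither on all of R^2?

J is quadratic, so its Hessian is the constant matrix H = [[-8, -6], [-6, -8]].
det(H) = 28, tr(H) = -16.
det(H) > 0 and tr(H) < 0, so H is negative definite everywhere: concave.

concave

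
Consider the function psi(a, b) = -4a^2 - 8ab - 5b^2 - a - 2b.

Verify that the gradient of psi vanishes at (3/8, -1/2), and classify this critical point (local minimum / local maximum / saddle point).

∇psi = (-8a - 8b - 1, -8a - 10b - 2); substituting (3/8, -1/2) gives ∇psi = (0, 0), so (3/8, -1/2) is indeed a critical point.
The Hessian of psi is constant: H = [[-8, -8], [-8, -10]].
det(H) = (-8)·(-10) − (-8)² = 16.
det(H) > 0 and tr(H) = -18 < 0, so H is negative definite and the point is a local maximum.

local maximum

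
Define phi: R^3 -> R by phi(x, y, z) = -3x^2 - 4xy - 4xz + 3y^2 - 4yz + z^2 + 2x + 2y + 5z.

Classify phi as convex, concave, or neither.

phi is quadratic, so its Hessian is the constant matrix H = [[-6, -4, -4], [-4, 6, -4], [-4, -4, 2]].
Leading principal minors: -6, -52, -232.
Neither pattern holds ⇒ H is indefinite ⇒ neither convex nor concave.

neither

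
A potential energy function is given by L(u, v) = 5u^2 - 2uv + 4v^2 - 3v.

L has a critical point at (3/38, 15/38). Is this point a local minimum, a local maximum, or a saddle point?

The Hessian of L is constant: H = [[10, -2], [-2, 8]].
det(H) = 10·8 − (-2)² = 76.
det(H) > 0 and tr(H) = 18 > 0, so H is positive definite and the point is a local minimum.

local minimum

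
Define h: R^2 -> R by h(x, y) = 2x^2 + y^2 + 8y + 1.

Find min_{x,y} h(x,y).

-15

h(x,y) separates as P(x) + Q(y) + 1, so its minimum is min P + min Q + 1.
P'(x) = 4x vanishes at x ∈ {0}; Q'(y) = 2y + 8 vanishes at y ∈ {-4}.
Local minima of P (where P''>0): P(0)=0. Local minima of Q: Q(-4)=-16.
So the global minimum of h is P(0) + Q(-4) + 1 = 0 − 16 + 1 = -15, attained at (0, -4).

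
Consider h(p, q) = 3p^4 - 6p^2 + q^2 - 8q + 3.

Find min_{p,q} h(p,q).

-16

h(p,q) separates as A(p) + B(q) + 3, so its minimum is min A + min B + 3.
A'(p) = 12p(p - 1)(p + 1) vanishes at p ∈ {-1, 0, 1}; B'(q) = 2q - 8 vanishes at q ∈ {4}.
Local minima of A (where A''>0): A(-1)=-3, A(1)=-3. Local minima of B: B(4)=-16.
So the global minimum of h is A(-1) + B(4) + 3 = -3 − 16 + 3 = -16, attained at (-1, 4).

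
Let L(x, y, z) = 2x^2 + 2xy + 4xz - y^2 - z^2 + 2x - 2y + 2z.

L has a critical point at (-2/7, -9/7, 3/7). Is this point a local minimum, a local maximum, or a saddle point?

The Hessian is constant: H = [[4, 2, 4], [2, -2, 0], [4, 0, -2]].
Leading principal minors: Δ₁ = 4, Δ₂ = -12, Δ₃ = 56.
The minors fit neither the all-positive nor the alternating-sign pattern, so H is indefinite: a saddle point.

saddle point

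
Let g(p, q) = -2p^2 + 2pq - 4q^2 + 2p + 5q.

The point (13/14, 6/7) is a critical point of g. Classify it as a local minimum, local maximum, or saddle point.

The Hessian of g is constant: H = [[-4, 2], [2, -8]].
det(H) = (-4)·(-8) − 2² = 28.
det(H) > 0 and tr(H) = -12 < 0, so H is negative definite and the point is a local maximum.

local maximum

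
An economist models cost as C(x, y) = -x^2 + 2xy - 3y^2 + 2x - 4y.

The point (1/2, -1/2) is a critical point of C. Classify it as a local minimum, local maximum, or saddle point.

The Hessian of C is constant: H = [[-2, 2], [2, -6]].
det(H) = (-2)·(-6) − 2² = 8.
det(H) > 0 and tr(H) = -8 < 0, so H is negative definite and the point is a local maximum.

local maximum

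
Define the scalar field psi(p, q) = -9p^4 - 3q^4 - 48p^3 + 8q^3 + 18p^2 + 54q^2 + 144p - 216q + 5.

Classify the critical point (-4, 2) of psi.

saddle point

The mixed partial ∂²psi/∂p∂q is 0, so the Hessian at any point is diag(psi_pp, psi_qq) = diag(36(-3p^2 - 8p + 1), 12(-3q^2 + 4q + 9)).
At (-4, 2): H = diag(-540, 60).
The eigenvalues have opposite signs, so H is indefinite: a saddle point.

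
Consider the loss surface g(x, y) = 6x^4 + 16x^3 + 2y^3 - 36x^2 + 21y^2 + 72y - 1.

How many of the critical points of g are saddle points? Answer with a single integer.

g separates as a function of x plus a function of y, so ∇g=0 decouples.
∂g/∂x = 24x(x - 1)(x + 3) = 0 at x ∈ {-3, 0, 1}; ∂g/∂y = 6(y + 3)(y + 4) = 0 at y ∈ {-4, -3}.
The Hessian is diagonal: diag(g_xx, g_yy). Second derivatives: g_xx(-3)=288, g_xx(0)=-72, g_xx(1)=96; g_yy(-4)=-6, g_yy(-3)=6.
Saddle points occur where the two diagonal entries have opposite signs: (-3, -4), (0, -3), (1, -4). Count: 3.

3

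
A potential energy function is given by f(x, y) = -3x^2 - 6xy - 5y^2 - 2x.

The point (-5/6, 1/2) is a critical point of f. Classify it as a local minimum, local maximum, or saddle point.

The Hessian of f is constant: H = [[-6, -6], [-6, -10]].
det(H) = (-6)·(-10) − (-6)² = 24.
det(H) > 0 and tr(H) = -16 < 0, so H is negative definite and the point is a local maximum.

local maximum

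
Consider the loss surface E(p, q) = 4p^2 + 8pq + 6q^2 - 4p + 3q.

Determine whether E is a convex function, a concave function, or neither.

convex

E is quadratic, so its Hessian is the constant matrix H = [[8, 8], [8, 12]].
det(H) = 32, tr(H) = 20.
det(H) > 0 and tr(H) > 0, so H is positive definite everywhere: convex.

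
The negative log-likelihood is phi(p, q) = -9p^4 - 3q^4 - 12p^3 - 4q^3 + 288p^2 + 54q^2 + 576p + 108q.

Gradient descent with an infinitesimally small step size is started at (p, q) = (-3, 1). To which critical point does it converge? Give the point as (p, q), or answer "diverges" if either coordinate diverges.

(-1, -1)

phi is separable, so gradient descent decouples: p follows -∂phi/∂p, q follows -∂phi/∂q.
∂phi/∂p = -36(p - 4)(p + 1)(p + 4); at p=-3 this is -504, so p increases.
∂phi/∂q = -12(q - 3)(q + 1)(q + 3); at q=1 this is 192, so q decreases.
p converges to its nearest critical value -1 (a local min of the p-part); q converges to -1. The iterate converges to (-1, -1).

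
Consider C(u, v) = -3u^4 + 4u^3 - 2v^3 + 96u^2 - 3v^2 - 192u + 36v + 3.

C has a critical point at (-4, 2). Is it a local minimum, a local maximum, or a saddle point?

The mixed partial ∂²C/∂u∂v is 0, so the Hessian at any point is diag(C_uu, C_vv) = diag(12(-3u^2 + 2u + 16), -6(2v + 1)).
At (-4, 2): H = diag(-480, -30).
Both eigenvalues are negative, so H is negative definite: a local maximum.

local maximum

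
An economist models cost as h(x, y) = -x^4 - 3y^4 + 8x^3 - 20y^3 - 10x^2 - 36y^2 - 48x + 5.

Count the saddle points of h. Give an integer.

h separates as a function of x plus a function of y, so ∇h=0 decouples.
∂h/∂x = -4(x - 4)(x - 3)(x + 1) = 0 at x ∈ {-1, 3, 4}; ∂h/∂y = -12y(y + 2)(y + 3) = 0 at y ∈ {-3, -2, 0}.
The Hessian is diagonal: diag(h_xx, h_yy). Second derivatives: h_xx(-1)=-80, h_xx(3)=16, h_xx(4)=-20; h_yy(-3)=-36, h_yy(-2)=24, h_yy(0)=-72.
Saddle points occur where the two diagonal entries have opposite signs: (-1, -2), (3, -3), (3, 0), (4, -2). Count: 4.

4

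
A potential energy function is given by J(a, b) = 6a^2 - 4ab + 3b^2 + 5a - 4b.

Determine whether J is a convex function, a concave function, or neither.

J is quadratic, so its Hessian is the constant matrix H = [[12, -4], [-4, 6]].
det(H) = 56, tr(H) = 18.
det(H) > 0 and tr(H) > 0, so H is positive definite everywhere: convex.

convex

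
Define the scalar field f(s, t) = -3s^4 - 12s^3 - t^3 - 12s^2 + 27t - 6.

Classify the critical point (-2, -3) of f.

saddle point

The mixed partial ∂²f/∂s∂t is 0, so the Hessian at any point is diag(f_ss, f_tt) = diag(-12(3s^2 + 6s + 2), -6t).
At (-2, -3): H = diag(-24, 18).
The eigenvalues have opposite signs, so H is indefinite: a saddle point.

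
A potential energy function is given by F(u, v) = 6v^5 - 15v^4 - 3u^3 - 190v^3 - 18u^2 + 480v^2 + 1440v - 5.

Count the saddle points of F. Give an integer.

F separates as a function of u plus a function of v, so ∇F=0 decouples.
∂F/∂u = -9u(u + 4) = 0 at u ∈ {-4, 0}; ∂F/∂v = 30(v - 4)(v - 3)(v + 1)(v + 4) = 0 at v ∈ {-4, -1, 3, 4}.
The Hessian is diagonal: diag(F_uu, F_vv). Second derivatives: F_uu(-4)=36, F_uu(0)=-36; F_vv(-4)=-5040, F_vv(-1)=1800, F_vv(3)=-840, F_vv(4)=1200.
Saddle points occur where the two diagonal entries have opposite signs: (-4, -4), (-4, 3), (0, -1), (0, 4). Count: 4.

4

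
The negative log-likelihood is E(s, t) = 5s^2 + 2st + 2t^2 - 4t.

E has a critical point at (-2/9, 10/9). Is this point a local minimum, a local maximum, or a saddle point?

local minimum

The Hessian of E is constant: H = [[10, 2], [2, 4]].
det(H) = 10·4 − 2² = 36.
det(H) > 0 and tr(H) = 14 > 0, so H is positive definite and the point is a local minimum.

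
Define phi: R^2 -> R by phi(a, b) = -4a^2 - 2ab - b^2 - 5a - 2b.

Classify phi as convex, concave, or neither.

concave

phi is quadratic, so its Hessian is the constant matrix H = [[-8, -2], [-2, -2]].
det(H) = 12, tr(H) = -10.
det(H) > 0 and tr(H) < 0, so H is negative definite everywhere: concave.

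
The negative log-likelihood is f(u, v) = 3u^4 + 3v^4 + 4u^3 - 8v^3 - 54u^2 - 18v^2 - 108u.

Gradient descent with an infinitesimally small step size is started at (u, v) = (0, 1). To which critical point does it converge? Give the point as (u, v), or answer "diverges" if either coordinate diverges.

f is separable, so gradient descent decouples: u follows -∂f/∂u, v follows -∂f/∂v.
∂f/∂u = 12(u - 3)(u + 1)(u + 3); at u=0 this is -108, so u increases.
∂f/∂v = 12v(v - 3)(v + 1); at v=1 this is -48, so v increases.
u converges to its nearest critical value 3 (a local min of the u-part); v converges to 3. The iterate converges to (3, 3).

(3, 3)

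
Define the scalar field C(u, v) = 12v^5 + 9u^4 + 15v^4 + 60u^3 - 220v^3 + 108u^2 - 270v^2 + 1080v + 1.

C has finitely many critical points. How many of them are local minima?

4

C separates as a function of u plus a function of v, so ∇C=0 decouples.
∂C/∂u = 36u(u + 2)(u + 3) = 0 at u ∈ {-3, -2, 0}; ∂C/∂v = 60(v - 3)(v - 1)(v + 2)(v + 3) = 0 at v ∈ {-3, -2, 1, 3}.
The Hessian is diagonal: diag(C_uu, C_vv). Second derivatives: C_uu(-3)=108, C_uu(-2)=-72, C_uu(0)=216; C_vv(-3)=-1440, C_vv(-2)=900, C_vv(1)=-1440, C_vv(3)=3600.
Local minima occur where both diagonal entries positive: (-3, -2), (-3, 3), (0, -2), (0, 3). Count: 4.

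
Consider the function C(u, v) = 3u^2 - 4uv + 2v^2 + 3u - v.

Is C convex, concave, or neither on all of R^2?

convex

C is quadratic, so its Hessian is the constant matrix H = [[6, -4], [-4, 4]].
det(H) = 8, tr(H) = 10.
det(H) > 0 and tr(H) > 0, so H is positive definite everywhere: convex.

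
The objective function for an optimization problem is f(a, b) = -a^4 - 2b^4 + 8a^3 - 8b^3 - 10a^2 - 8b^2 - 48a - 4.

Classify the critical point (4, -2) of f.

The mixed partial ∂²f/∂a∂b is 0, so the Hessian at any point is diag(f_aa, f_bb) = diag(4(-3a^2 + 12a - 5), -8(3b^2 + 6b + 2)).
At (4, -2): H = diag(-20, -16).
Both eigenvalues are negative, so H is negative definite: a local maximum.

local maximum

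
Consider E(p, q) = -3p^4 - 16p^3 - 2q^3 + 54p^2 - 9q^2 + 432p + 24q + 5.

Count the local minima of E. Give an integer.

1

E separates as a function of p plus a function of q, so ∇E=0 decouples.
∂E/∂p = -12(p - 3)(p + 3)(p + 4) = 0 at p ∈ {-4, -3, 3}; ∂E/∂q = -6(q - 1)(q + 4) = 0 at q ∈ {-4, 1}.
The Hessian is diagonal: diag(E_pp, E_qq). Second derivatives: E_pp(-4)=-84, E_pp(-3)=72, E_pp(3)=-504; E_qq(-4)=30, E_qq(1)=-30.
Local minima occur where both diagonal entries positive: (-3, -4). Count: 1.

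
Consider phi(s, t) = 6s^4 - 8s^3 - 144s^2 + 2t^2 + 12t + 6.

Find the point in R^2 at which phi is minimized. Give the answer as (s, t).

phi(s,t) separates as P(s) + Q(t) + 6, so its minimum is min P + min Q + 6.
P'(s) = 24s(s - 4)(s + 3) vanishes at s ∈ {-3, 0, 4}; Q'(t) = 4(t + 3) vanishes at t ∈ {-3}.
Local minima of P (where P''>0): P(-3)=-594, P(4)=-1280. Local minima of Q: Q(-3)=-18.
So the global minimum of phi is P(4) + Q(-3) + 6 = -1280 − 18 + 6 = -1292, attained at (4, -3).

(4, -3)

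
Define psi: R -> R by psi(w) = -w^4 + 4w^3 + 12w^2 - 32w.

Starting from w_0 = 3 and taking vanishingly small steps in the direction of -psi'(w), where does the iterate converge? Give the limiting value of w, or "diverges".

psi'(w) = -4(w - 4)(w - 1)(w + 2), so psi'(3) = 40.
Gradient descent moves in the -psi' direction, i.e. w is decreasing.
The nearest critical point in that direction is w = 1, where psi'' = 36 > 0 (a local minimum). The iterate converges there.

1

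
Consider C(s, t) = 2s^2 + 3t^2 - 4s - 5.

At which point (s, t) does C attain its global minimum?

(1, 0)

C(s,t) separates as P(s) + Q(t) − 5, so its minimum is min P + min Q − 5.
P'(s) = 4s - 4 vanishes at s ∈ {1}; Q'(t) = 6t vanishes at t ∈ {0}.
Local minima of P (where P''>0): P(1)=-2. Local minima of Q: Q(0)=0.
So the global minimum of C is P(1) + Q(0) − 5 = -2 + 0 − 5 = -7, attained at (1, 0).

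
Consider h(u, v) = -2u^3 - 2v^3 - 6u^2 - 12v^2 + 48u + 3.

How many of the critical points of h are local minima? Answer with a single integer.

1

h separates as a function of u plus a function of v, so ∇h=0 decouples.
∂h/∂u = -6(u - 2)(u + 4) = 0 at u ∈ {-4, 2}; ∂h/∂v = -6v(v + 4) = 0 at v ∈ {-4, 0}.
The Hessian is diagonal: diag(h_uu, h_vv). Second derivatives: h_uu(-4)=36, h_uu(2)=-36; h_vv(-4)=24, h_vv(0)=-24.
Local minima occur where both diagonal entries positive: (-4, -4). Count: 1.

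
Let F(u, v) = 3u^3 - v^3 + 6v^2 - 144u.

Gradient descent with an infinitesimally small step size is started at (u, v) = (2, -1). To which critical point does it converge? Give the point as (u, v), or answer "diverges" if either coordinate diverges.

(4, 0)

F is separable, so gradient descent decouples: u follows -∂F/∂u, v follows -∂F/∂v.
∂F/∂u = 9(u - 4)(u + 4); at u=2 this is -108, so u increases.
∂F/∂v = -3v(v - 4); at v=-1 this is -15, so v increases.
u converges to its nearest critical value 4 (a local min of the u-part); v converges to 0. The iterate converges to (4, 0).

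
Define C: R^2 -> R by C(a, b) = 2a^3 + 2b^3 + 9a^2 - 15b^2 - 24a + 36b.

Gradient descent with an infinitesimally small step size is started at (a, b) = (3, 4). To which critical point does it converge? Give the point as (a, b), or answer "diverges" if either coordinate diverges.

(1, 3)

C is separable, so gradient descent decouples: a follows -∂C/∂a, b follows -∂C/∂b.
∂C/∂a = 6(a - 1)(a + 4); at a=3 this is 84, so a decreases.
∂C/∂b = 6(b - 3)(b - 2); at b=4 this is 12, so b decreases.
a converges to its nearest critical value 1 (a local min of the a-part); b converges to 3. The iterate converges to (1, 3).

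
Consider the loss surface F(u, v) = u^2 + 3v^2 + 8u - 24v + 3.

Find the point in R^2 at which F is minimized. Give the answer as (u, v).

F(u,v) separates as P(u) + Q(v) + 3, so its minimum is min P + min Q + 3.
P'(u) = 2u + 8 vanishes at u ∈ {-4}; Q'(v) = 6v - 24 vanishes at v ∈ {4}.
Local minima of P (where P''>0): P(-4)=-16. Local minima of Q: Q(4)=-48.
So the global minimum of F is P(-4) + Q(4) + 3 = -16 − 48 + 3 = -61, attained at (-4, 4).

(-4, 4)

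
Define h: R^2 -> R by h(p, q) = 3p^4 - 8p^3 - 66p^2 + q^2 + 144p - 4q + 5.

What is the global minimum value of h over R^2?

-566

h(p,q) separates as A(p) + B(q) + 5, so its minimum is min A + min B + 5.
A'(p) = 12(p - 4)(p - 1)(p + 3) vanishes at p ∈ {-3, 1, 4}; B'(q) = 2q - 4 vanishes at q ∈ {2}.
Local minima of A (where A''>0): A(-3)=-567, A(4)=-224. Local minima of B: B(2)=-4.
So the global minimum of h is A(-3) + B(2) + 5 = -567 − 4 + 5 = -566, attained at (-3, 2).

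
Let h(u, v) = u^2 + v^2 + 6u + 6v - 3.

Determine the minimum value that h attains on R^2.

-21

h(u,v) separates as P(u) + Q(v) − 3, so its minimum is min P + min Q − 3.
P'(u) = 2u + 6 vanishes at u ∈ {-3}; Q'(v) = 2v + 6 vanishes at v ∈ {-3}.
Local minima of P (where P''>0): P(-3)=-9. Local minima of Q: Q(-3)=-9.
So the global minimum of h is P(-3) + Q(-3) − 3 = -9 − 9 − 3 = -21, attained at (-3, -3).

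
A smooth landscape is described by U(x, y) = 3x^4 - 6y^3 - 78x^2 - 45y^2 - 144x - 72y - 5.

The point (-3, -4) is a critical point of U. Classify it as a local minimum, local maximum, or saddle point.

local minimum

The mixed partial ∂²U/∂x∂y is 0, so the Hessian at any point is diag(U_xx, U_yy) = diag(12(3x^2 - 13), -18(2y + 5)).
At (-3, -4): H = diag(168, 54).
Both eigenvalues are positive, so H is positive definite: a local minimum.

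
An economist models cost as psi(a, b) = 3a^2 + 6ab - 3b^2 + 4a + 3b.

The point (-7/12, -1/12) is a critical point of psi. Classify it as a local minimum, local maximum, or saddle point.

The Hessian of psi is constant: H = [[6, 6], [6, -6]].
det(H) = 6·(-6) − 6² = -72.
Since det(H) < 0, H is indefinite and the critical point is a saddle point.

saddle point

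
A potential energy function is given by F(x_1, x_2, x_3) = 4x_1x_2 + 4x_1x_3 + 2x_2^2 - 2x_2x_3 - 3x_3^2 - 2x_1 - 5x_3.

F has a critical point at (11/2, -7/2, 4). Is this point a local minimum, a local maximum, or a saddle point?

saddle point

The Hessian is constant: H = [[0, 4, 4], [4, 4, -2], [4, -2, -6]].
Leading principal minors: Δ₁ = 0, Δ₂ = -16, Δ₃ = -32.
The minors fit neither the all-positive nor the alternating-sign pattern, so H is indefinite: a saddle point.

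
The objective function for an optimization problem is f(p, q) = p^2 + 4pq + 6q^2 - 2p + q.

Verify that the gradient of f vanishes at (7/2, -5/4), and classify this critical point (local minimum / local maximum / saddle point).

local minimum

∇f = (2p + 4q - 2, 4p + 12q + 1); substituting (7/2, -5/4) gives ∇f = (0, 0), so (7/2, -5/4) is indeed a critical point.
The Hessian of f is constant: H = [[2, 4], [4, 12]].
det(H) = 2·12 − 4² = 8.
det(H) > 0 and tr(H) = 14 > 0, so H is positive definite and the point is a local minimum.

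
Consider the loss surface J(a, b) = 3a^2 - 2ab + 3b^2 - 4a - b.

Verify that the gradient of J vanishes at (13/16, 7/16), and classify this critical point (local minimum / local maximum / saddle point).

∇J = (6a - 2b - 4, -2a + 6b - 1); substituting (13/16, 7/16) gives ∇J = (0, 0), so (13/16, 7/16) is indeed a critical point.
The Hessian of J is constant: H = [[6, -2], [-2, 6]].
det(H) = 6·6 − (-2)² = 32.
det(H) > 0 and tr(H) = 12 > 0, so H is positive definite and the point is a local minimum.

local minimum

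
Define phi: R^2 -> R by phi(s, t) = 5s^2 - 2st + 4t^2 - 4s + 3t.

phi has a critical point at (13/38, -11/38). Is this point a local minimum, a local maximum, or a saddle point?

The Hessian of phi is constant: H = [[10, -2], [-2, 8]].
det(H) = 10·8 − (-2)² = 76.
det(H) > 0 and tr(H) = 18 > 0, so H is positive definite and the point is a local minimum.

local minimum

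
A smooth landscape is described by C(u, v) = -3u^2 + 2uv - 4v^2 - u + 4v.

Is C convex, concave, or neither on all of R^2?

C is quadratic, so its Hessian is the constant matrix H = [[-6, 2], [2, -8]].
det(H) = 44, tr(H) = -14.
det(H) > 0 and tr(H) < 0, so H is negative definite everywhere: concave.

concave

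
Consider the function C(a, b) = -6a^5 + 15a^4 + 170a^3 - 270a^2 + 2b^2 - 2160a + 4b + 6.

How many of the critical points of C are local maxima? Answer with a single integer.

0

C separates as a function of a plus a function of b, so ∇C=0 decouples.
∂C/∂a = -30(a - 4)(a - 3)(a + 2)(a + 3) = 0 at a ∈ {-3, -2, 3, 4}; ∂C/∂b = 4(b + 1) = 0 at b ∈ {-1}.
The Hessian is diagonal: diag(C_aa, C_bb). Second derivatives: C_aa(-3)=1260, C_aa(-2)=-900, C_aa(3)=900, C_aa(4)=-1260; C_bb(-1)=4.
Local maxima occur where both diagonal entries negative: none. Count: 0.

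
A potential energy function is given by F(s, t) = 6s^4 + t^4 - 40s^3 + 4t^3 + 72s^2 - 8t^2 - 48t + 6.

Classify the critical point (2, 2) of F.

saddle point

The mixed partial ∂²F/∂s∂t is 0, so the Hessian at any point is diag(F_ss, F_tt) = diag(24(3s^2 - 10s + 6), 4(3t^2 + 6t - 4)).
At (2, 2): H = diag(-48, 80).
The eigenvalues have opposite signs, so H is indefinite: a saddle point.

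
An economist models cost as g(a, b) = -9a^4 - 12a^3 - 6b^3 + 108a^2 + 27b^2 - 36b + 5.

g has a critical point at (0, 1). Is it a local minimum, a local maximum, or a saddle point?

The mixed partial ∂²g/∂a∂b is 0, so the Hessian at any point is diag(g_aa, g_bb) = diag(36(-3a^2 - 2a + 6), 18(-2b + 3)).
At (0, 1): H = diag(216, 18).
Both eigenvalues are positive, so H is positive definite: a local minimum.

local minimum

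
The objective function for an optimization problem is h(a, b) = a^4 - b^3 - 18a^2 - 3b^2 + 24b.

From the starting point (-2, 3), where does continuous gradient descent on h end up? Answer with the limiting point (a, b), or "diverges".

diverges

h is separable, so gradient descent decouples: a follows -∂h/∂a, b follows -∂h/∂b.
∂h/∂a = 4a(a - 3)(a + 3); at a=-2 this is 40, so a decreases.
∂h/∂b = -3(b - 2)(b + 4); at b=3 this is -21, so b increases.
The b-coordinate has no critical point in that direction and runs off to infinity.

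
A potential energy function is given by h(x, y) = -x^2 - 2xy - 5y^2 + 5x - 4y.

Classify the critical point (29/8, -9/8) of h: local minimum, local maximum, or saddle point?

The Hessian of h is constant: H = [[-2, -2], [-2, -10]].
det(H) = (-2)·(-10) − (-2)² = 16.
det(H) > 0 and tr(H) = -12 < 0, so H is negative definite and the point is a local maximum.

local maximum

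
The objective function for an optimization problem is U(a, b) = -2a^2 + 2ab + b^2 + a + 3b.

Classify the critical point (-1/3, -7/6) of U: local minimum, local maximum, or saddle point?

saddle point

The Hessian of U is constant: H = [[-4, 2], [2, 2]].
det(H) = (-4)·2 − 2² = -12.
Since det(H) < 0, H is indefinite and the critical point is a saddle point.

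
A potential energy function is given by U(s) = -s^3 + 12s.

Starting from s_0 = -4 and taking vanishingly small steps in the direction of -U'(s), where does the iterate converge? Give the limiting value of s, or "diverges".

-2

U'(s) = -3(s - 2)(s + 2), so U'(-4) = -36.
Gradient descent moves in the -U' direction, i.e. s is increasing.
The nearest critical point in that direction is s = -2, where U'' = 12 > 0 (a local minimum). The iterate converges there.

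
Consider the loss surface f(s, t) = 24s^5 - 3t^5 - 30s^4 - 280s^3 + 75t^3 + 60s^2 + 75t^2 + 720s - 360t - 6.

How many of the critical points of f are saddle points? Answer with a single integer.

f separates as a function of s plus a function of t, so ∇f=0 decouples.
∂f/∂s = 120(s - 3)(s - 1)(s + 1)(s + 2) = 0 at s ∈ {-2, -1, 1, 3}; ∂f/∂t = -15(t - 4)(t - 1)(t + 2)(t + 3) = 0 at t ∈ {-3, -2, 1, 4}.
The Hessian is diagonal: diag(f_ss, f_tt). Second derivatives: f_ss(-2)=-1800, f_ss(-1)=960, f_ss(1)=-1440, f_ss(3)=4800; f_tt(-3)=420, f_tt(-2)=-270, f_tt(1)=540, f_tt(4)=-1890.
Saddle points occur where the two diagonal entries have opposite signs: (-2, -3), (-2, 1), (-1, -2), (-1, 4), (1, -3), (1, 1), (3, -2), (3, 4). Count: 8.

8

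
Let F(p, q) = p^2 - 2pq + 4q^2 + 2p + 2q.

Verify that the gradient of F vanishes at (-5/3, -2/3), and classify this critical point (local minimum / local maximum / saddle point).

∇F = (2p - 2q + 2, -2p + 8q + 2); substituting (-5/3, -2/3) gives ∇F = (0, 0), so (-5/3, -2/3) is indeed a critical point.
The Hessian of F is constant: H = [[2, -2], [-2, 8]].
det(H) = 2·8 − (-2)² = 12.
det(H) > 0 and tr(H) = 10 > 0, so H is positive definite and the point is a local minimum.

local minimum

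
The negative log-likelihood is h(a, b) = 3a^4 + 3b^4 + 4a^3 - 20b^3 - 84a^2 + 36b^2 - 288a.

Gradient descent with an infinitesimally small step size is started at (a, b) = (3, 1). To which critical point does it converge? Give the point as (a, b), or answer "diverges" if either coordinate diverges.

h is separable, so gradient descent decouples: a follows -∂h/∂a, b follows -∂h/∂b.
∂h/∂a = 12(a - 4)(a + 2)(a + 3); at a=3 this is -360, so a increases.
∂h/∂b = 12b(b - 3)(b - 2); at b=1 this is 24, so b decreases.
a converges to its nearest critical value 4 (a local min of the a-part); b converges to 0. The iterate converges to (4, 0).

(4, 0)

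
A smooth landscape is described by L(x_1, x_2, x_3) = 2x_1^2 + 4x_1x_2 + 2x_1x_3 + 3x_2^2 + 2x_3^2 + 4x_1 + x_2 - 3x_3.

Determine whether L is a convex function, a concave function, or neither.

L is quadratic, so its Hessian is the constant matrix H = [[4, 4, 2], [4, 6, 0], [2, 0, 4]].
Leading principal minors: 4, 8, 8.
All positive ⇒ H ≻ 0 ⇒ convex.

convex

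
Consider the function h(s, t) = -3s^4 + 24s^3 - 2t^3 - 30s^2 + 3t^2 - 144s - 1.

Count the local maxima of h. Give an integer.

2

h separates as a function of s plus a function of t, so ∇h=0 decouples.
∂h/∂s = -12(s - 4)(s - 3)(s + 1) = 0 at s ∈ {-1, 3, 4}; ∂h/∂t = -6t(t - 1) = 0 at t ∈ {0, 1}.
The Hessian is diagonal: diag(h_ss, h_tt). Second derivatives: h_ss(-1)=-240, h_ss(3)=48, h_ss(4)=-60; h_tt(0)=6, h_tt(1)=-6.
Local maxima occur where both diagonal entries negative: (-1, 1), (4, 1). Count: 2.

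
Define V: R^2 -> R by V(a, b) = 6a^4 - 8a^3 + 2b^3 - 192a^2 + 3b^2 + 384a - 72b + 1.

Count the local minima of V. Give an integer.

V separates as a function of a plus a function of b, so ∇V=0 decouples.
∂V/∂a = 24(a - 4)(a - 1)(a + 4) = 0 at a ∈ {-4, 1, 4}; ∂V/∂b = 6(b - 3)(b + 4) = 0 at b ∈ {-4, 3}.
The Hessian is diagonal: diag(V_aa, V_bb). Second derivatives: V_aa(-4)=960, V_aa(1)=-360, V_aa(4)=576; V_bb(-4)=-42, V_bb(3)=42.
Local minima occur where both diagonal entries positive: (-4, 3), (4, 3). Count: 2.

2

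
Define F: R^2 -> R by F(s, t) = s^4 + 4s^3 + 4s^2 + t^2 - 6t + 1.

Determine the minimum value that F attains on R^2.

-8

F(s,t) separates as P(s) + Q(t) + 1, so its minimum is min P + min Q + 1.
P'(s) = 4s(s + 1)(s + 2) vanishes at s ∈ {-2, -1, 0}; Q'(t) = 2(t - 3) vanishes at t ∈ {3}.
Local minima of P (where P''>0): P(-2)=0, P(0)=0. Local minima of Q: Q(3)=-9.
So the global minimum of F is P(-2) + Q(3) + 1 = 0 − 9 + 1 = -8, attained at (-2, 3).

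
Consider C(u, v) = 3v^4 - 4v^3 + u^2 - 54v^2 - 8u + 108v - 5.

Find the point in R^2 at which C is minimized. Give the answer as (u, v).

C(u,v) separates as P(u) + Q(v) − 5, so its minimum is min P + min Q − 5.
P'(u) = 2u - 8 vanishes at u ∈ {4}; Q'(v) = 12(v - 3)(v - 1)(v + 3) vanishes at v ∈ {-3, 1, 3}.
Local minima of P (where P''>0): P(4)=-16. Local minima of Q: Q(-3)=-459, Q(3)=-27.
So the global minimum of C is P(4) + Q(-3) − 5 = -16 − 459 − 5 = -480, attained at (4, -3).

(4, -3)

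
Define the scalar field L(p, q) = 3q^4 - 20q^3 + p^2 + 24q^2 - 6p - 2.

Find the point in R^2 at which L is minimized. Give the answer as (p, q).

(3, 4)

L(p,q) separates as A(p) + B(q) − 2, so its minimum is min A + min B − 2.
A'(p) = 2p - 6 vanishes at p ∈ {3}; B'(q) = 12q(q - 4)(q - 1) vanishes at q ∈ {0, 1, 4}.
Local minima of A (where A''>0): A(3)=-9. Local minima of B: B(0)=0, B(4)=-128.
So the global minimum of L is A(3) + B(4) − 2 = -9 − 128 − 2 = -139, attained at (3, 4).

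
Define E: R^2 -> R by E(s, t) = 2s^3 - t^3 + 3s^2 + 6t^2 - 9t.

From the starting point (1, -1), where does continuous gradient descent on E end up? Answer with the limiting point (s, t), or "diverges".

(0, 1)

E is separable, so gradient descent decouples: s follows -∂E/∂s, t follows -∂E/∂t.
∂E/∂s = 6s(s + 1); at s=1 this is 12, so s decreases.
∂E/∂t = -3(t - 3)(t - 1); at t=-1 this is -24, so t increases.
s converges to its nearest critical value 0 (a local min of the s-part); t converges to 1. The iterate converges to (0, 1).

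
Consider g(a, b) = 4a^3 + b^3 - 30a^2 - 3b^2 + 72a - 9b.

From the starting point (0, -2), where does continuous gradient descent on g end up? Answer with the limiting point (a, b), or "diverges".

g is separable, so gradient descent decouples: a follows -∂g/∂a, b follows -∂g/∂b.
∂g/∂a = 12(a - 3)(a - 2); at a=0 this is 72, so a decreases.
∂g/∂b = 3(b - 3)(b + 1); at b=-2 this is 15, so b decreases.
The a-coordinate has no critical point in that direction and runs off to infinity.

diverges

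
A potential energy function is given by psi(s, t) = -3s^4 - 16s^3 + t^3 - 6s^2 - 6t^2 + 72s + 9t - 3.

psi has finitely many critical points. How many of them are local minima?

1

psi separates as a function of s plus a function of t, so ∇psi=0 decouples.
∂psi/∂s = -12(s - 1)(s + 2)(s + 3) = 0 at s ∈ {-3, -2, 1}; ∂psi/∂t = 3(t - 3)(t - 1) = 0 at t ∈ {1, 3}.
The Hessian is diagonal: diag(psi_ss, psi_tt). Second derivatives: psi_ss(-3)=-48, psi_ss(-2)=36, psi_ss(1)=-144; psi_tt(1)=-6, psi_tt(3)=6.
Local minima occur where both diagonal entries positive: (-2, 3). Count: 1.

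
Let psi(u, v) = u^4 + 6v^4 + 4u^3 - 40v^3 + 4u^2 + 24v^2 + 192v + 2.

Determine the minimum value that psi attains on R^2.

psi(u,v) separates as P(u) + Q(v) + 2, so its minimum is min P + min Q + 2.
P'(u) = 4u(u + 1)(u + 2) vanishes at u ∈ {-2, -1, 0}; Q'(v) = 24(v - 4)(v - 2)(v + 1) vanishes at v ∈ {-1, 2, 4}.
Local minima of P (where P''>0): P(-2)=0, P(0)=0. Local minima of Q: Q(-1)=-122, Q(4)=128.
So the global minimum of psi is P(-2) + Q(-1) + 2 = 0 − 122 + 2 = -120, attained at (-2, -1).

-120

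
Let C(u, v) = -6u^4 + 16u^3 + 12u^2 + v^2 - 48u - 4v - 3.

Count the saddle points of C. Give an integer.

C separates as a function of u plus a function of v, so ∇C=0 decouples.
∂C/∂u = -24(u - 2)(u - 1)(u + 1) = 0 at u ∈ {-1, 1, 2}; ∂C/∂v = 2(v - 2) = 0 at v ∈ {2}.
The Hessian is diagonal: diag(C_uu, C_vv). Second derivatives: C_uu(-1)=-144, C_uu(1)=48, C_uu(2)=-72; C_vv(2)=2.
Saddle points occur where the two diagonal entries have opposite signs: (-1, 2), (2, 2). Count: 2.

2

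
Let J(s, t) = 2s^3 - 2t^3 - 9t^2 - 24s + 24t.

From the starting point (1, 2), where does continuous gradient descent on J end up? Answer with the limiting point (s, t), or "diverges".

J is separable, so gradient descent decouples: s follows -∂J/∂s, t follows -∂J/∂t.
∂J/∂s = 6(s - 2)(s + 2); at s=1 this is -18, so s increases.
∂J/∂t = -6(t - 1)(t + 4); at t=2 this is -36, so t increases.
The t-coordinate has no critical point in that direction and runs off to infinity.

diverges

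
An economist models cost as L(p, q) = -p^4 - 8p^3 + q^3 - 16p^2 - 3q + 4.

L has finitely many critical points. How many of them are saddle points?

3

L separates as a function of p plus a function of q, so ∇L=0 decouples.
∂L/∂p = -4p(p + 2)(p + 4) = 0 at p ∈ {-4, -2, 0}; ∂L/∂q = 3(q - 1)(q + 1) = 0 at q ∈ {-1, 1}.
The Hessian is diagonal: diag(L_pp, L_qq). Second derivatives: L_pp(-4)=-32, L_pp(-2)=16, L_pp(0)=-32; L_qq(-1)=-6, L_qq(1)=6.
Saddle points occur where the two diagonal entries have opposite signs: (-4, 1), (-2, -1), (0, 1). Count: 3.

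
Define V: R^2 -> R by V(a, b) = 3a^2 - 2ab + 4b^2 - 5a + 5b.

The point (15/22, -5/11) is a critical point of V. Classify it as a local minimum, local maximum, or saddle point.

local minimum

The Hessian of V is constant: H = [[6, -2], [-2, 8]].
det(H) = 6·8 − (-2)² = 44.
det(H) > 0 and tr(H) = 14 > 0, so H is positive definite and the point is a local minimum.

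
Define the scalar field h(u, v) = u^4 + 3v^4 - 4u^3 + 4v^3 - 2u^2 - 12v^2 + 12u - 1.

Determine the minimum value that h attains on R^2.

h(u,v) separates as P(u) + Q(v) − 1, so its minimum is min P + min Q − 1.
P'(u) = 4(u - 3)(u - 1)(u + 1) vanishes at u ∈ {-1, 1, 3}; Q'(v) = 12v(v - 1)(v + 2) vanishes at v ∈ {-2, 0, 1}.
Local minima of P (where P''>0): P(-1)=-9, P(3)=-9. Local minima of Q: Q(-2)=-32, Q(1)=-5.
So the global minimum of h is P(-1) + Q(-2) − 1 = -9 − 32 − 1 = -42, attained at (-1, -2).

-42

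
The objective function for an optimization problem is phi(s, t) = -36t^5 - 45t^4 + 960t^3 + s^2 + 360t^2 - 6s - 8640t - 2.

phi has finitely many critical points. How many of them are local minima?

phi separates as a function of s plus a function of t, so ∇phi=0 decouples.
∂phi/∂s = 2(s - 3) = 0 at s ∈ {3}; ∂phi/∂t = -180(t - 3)(t - 2)(t + 2)(t + 4) = 0 at t ∈ {-4, -2, 2, 3}.
The Hessian is diagonal: diag(phi_ss, phi_tt). Second derivatives: phi_ss(3)=2; phi_tt(-4)=15120, phi_tt(-2)=-7200, phi_tt(2)=4320, phi_tt(3)=-6300.
Local minima occur where both diagonal entries positive: (3, -4), (3, 2). Count: 2.

2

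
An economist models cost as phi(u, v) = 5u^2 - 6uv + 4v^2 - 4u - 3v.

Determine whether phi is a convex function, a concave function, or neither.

phi is quadratic, so its Hessian is the constant matrix H = [[10, -6], [-6, 8]].
det(H) = 44, tr(H) = 18.
det(H) > 0 and tr(H) > 0, so H is positive definite everywhere: convex.

convex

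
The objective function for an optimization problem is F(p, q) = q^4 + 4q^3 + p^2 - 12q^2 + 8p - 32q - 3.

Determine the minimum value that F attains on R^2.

F(p,q) separates as A(p) + B(q) − 3, so its minimum is min A + min B − 3.
A'(p) = 2p + 8 vanishes at p ∈ {-4}; B'(q) = 4(q - 2)(q + 1)(q + 4) vanishes at q ∈ {-4, -1, 2}.
Local minima of A (where A''>0): A(-4)=-16. Local minima of B: B(-4)=-64, B(2)=-64.
So the global minimum of F is A(-4) + B(-4) − 3 = -16 − 64 − 3 = -83, attained at (-4, -4).

-83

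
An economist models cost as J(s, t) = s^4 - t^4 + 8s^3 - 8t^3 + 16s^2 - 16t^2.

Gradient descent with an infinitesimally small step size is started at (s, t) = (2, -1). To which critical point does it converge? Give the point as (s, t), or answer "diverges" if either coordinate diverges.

J is separable, so gradient descent decouples: s follows -∂J/∂s, t follows -∂J/∂t.
∂J/∂s = 4s(s + 2)(s + 4); at s=2 this is 192, so s decreases.
∂J/∂t = -4t(t + 2)(t + 4); at t=-1 this is 12, so t decreases.
s converges to its nearest critical value 0 (a local min of the s-part); t converges to -2. The iterate converges to (0, -2).

(0, -2)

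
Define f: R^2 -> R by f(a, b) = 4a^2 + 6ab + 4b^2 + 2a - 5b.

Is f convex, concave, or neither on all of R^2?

convex

f is quadratic, so its Hessian is the constant matrix H = [[8, 6], [6, 8]].
det(H) = 28, tr(H) = 16.
det(H) > 0 and tr(H) > 0, so H is positive definite everywhere: convex.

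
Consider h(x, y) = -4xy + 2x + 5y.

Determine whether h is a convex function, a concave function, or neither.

neither

h is quadratic, so its Hessian is the constant matrix H = [[0, -4], [-4, 0]].
det(H) = -16, tr(H) = 0.
det(H) < 0, so H is indefinite: neither convex nor concave.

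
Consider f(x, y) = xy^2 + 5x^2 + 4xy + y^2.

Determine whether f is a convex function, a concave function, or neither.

The term xy^2 is cubic, so the Hessian is not constant.
∂²f/∂y² = 2x + 2, which takes both signs as x varies (negative for sufficiently negative x). A diagonal entry of the Hessian changing sign means the Hessian is neither positive- nor negative-semidefinite on all of R^2.

neither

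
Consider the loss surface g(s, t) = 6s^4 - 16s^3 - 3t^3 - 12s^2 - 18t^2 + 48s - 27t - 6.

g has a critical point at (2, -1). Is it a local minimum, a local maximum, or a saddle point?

saddle point

The mixed partial ∂²g/∂s∂t is 0, so the Hessian at any point is diag(g_ss, g_tt) = diag(24(3s^2 - 4s - 1), -18(t + 2)).
At (2, -1): H = diag(72, -18).
The eigenvalues have opposite signs, so H is indefinite: a saddle point.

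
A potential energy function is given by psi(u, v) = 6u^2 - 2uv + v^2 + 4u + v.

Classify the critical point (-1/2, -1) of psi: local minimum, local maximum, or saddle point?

local minimum

The Hessian of psi is constant: H = [[12, -2], [-2, 2]].
det(H) = 12·2 − (-2)² = 20.
det(H) > 0 and tr(H) = 14 > 0, so H is positive definite and the point is a local minimum.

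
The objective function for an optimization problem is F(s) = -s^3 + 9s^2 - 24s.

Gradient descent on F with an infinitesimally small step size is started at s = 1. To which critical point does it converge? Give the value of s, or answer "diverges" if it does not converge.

2

F'(s) = -3(s - 4)(s - 2), so F'(1) = -9.
Gradient descent moves in the -F' direction, i.e. s is increasing.
The nearest critical point in that direction is s = 2, where F'' = 6 > 0 (a local minimum). The iterate converges there.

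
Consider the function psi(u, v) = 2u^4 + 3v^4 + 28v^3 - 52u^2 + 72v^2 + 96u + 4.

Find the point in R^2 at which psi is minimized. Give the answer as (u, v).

psi(u,v) separates as P(u) + Q(v) + 4, so its minimum is min P + min Q + 4.
P'(u) = 8(u - 3)(u - 1)(u + 4) vanishes at u ∈ {-4, 1, 3}; Q'(v) = 12v(v + 3)(v + 4) vanishes at v ∈ {-4, -3, 0}.
Local minima of P (where P''>0): P(-4)=-704, P(3)=-18. Local minima of Q: Q(-4)=128, Q(0)=0.
So the global minimum of psi is P(-4) + Q(0) + 4 = -704 + 0 + 4 = -700, attained at (-4, 0).

(-4, 0)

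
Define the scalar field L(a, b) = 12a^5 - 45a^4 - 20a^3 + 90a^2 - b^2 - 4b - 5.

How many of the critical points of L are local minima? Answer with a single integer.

L separates as a function of a plus a function of b, so ∇L=0 decouples.
∂L/∂a = 60a(a - 3)(a - 1)(a + 1) = 0 at a ∈ {-1, 0, 1, 3}; ∂L/∂b = -2(b + 2) = 0 at b ∈ {-2}.
The Hessian is diagonal: diag(L_aa, L_bb). Second derivatives: L_aa(-1)=-480, L_aa(0)=180, L_aa(1)=-240, L_aa(3)=1440; L_bb(-2)=-2.
Local minima occur where both diagonal entries positive: none. Count: 0.

0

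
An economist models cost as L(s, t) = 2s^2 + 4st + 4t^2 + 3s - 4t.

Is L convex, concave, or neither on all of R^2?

L is quadratic, so its Hessian is the constant matrix H = [[4, 4], [4, 8]].
det(H) = 16, tr(H) = 12.
det(H) > 0 and tr(H) > 0, so H is positive definite everywhere: convex.

convex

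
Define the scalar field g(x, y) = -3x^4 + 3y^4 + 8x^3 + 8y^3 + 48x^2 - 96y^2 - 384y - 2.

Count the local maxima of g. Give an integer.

g separates as a function of x plus a function of y, so ∇g=0 decouples.
∂g/∂x = -12x(x - 4)(x + 2) = 0 at x ∈ {-2, 0, 4}; ∂g/∂y = 12(y - 4)(y + 2)(y + 4) = 0 at y ∈ {-4, -2, 4}.
The Hessian is diagonal: diag(g_xx, g_yy). Second derivatives: g_xx(-2)=-144, g_xx(0)=96, g_xx(4)=-288; g_yy(-4)=192, g_yy(-2)=-144, g_yy(4)=576.
Local maxima occur where both diagonal entries negative: (-2, -2), (4, -2). Count: 2.

2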